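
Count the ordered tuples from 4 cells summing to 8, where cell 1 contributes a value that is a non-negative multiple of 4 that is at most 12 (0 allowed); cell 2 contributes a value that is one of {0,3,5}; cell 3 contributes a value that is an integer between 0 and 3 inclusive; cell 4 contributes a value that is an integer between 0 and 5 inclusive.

16

The generating function for the choices is (1 + q^4 + q^8 + q^12)·(1 + q^3 + q^5)·(1 + q + q^2 + q^3)·(1 + q + q^2 + q^3 + q^4 + q^5); the count is [q^8].
(1 + q^4 + q^8 + q^12) has coefficients 1,0,0,0,1,0,0,0,1 for degrees 0…8.
(1 + q^3 + q^5) has coefficients 1,0,0,1,0,1,0,0,0 for degrees 0…8.
Multiplying by (1 + q + q^2 + q^3) gives running coefficients 1,1,1,2,1,2,2,1,1 for degrees 0…8.
Finally multiplying by (1 + q + q^2 + q^3 + q^4 + q^5), the product of all factors after the first has coefficients 1,2,3,5,6,8,9,9,9 for degrees 0…8.
[q^8] = 1·9 + 1·6 + 1·1 = 16.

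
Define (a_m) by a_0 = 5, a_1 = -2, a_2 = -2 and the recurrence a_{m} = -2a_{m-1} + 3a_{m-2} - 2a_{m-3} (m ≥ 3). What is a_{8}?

2390

The ordinary generating function has denominator 1 + 2y - 3y^2 + 2y^3.
Iterating the recurrence: a_0,…,a_{8} = 5, -2, -2, -12, 22, -76, 242, -756, 2390.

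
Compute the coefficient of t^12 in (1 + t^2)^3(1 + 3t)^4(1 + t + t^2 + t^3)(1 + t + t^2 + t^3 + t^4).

(1 + t^2)^3 has coefficients 1,0,3,0,3,0,1 for degrees 0…6.
(1 + 3t)^4 has coefficients 1,12,54,108,81,0,0,0,0,0,0,0,0 for degrees 0…12.
Multiplying by (1 + t + t^2 + t^3) gives running coefficients 1,13,67,175,255,243,189,81,0,0,0,0,0 for degrees 0…12.
Finally multiplying by (1 + t + t^2 + t^3 + t^4), the product of all factors after the first has coefficients 1,14,81,256,511,753,929,943,768,513,270,81,0 for degrees 0…12.
[t^12] = 1·0 + 3·270 + 3·768 + 1·929 = 4043.

4043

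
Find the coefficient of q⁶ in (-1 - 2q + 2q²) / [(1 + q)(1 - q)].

The denominator gives the recurrence a_n = a_(n−2) for n ≥ 3; the numerator fixes a_0 = -1, a_1 = -2, a_2 = 1.
Iterating: -1, -2, 1, -2, 1, -2, 1, so a_6 = 1.

1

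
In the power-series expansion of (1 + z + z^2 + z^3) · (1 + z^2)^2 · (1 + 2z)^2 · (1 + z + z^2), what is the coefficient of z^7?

69

(1 + z + z^2 + z^3) has coefficients 1,1,1,1 for degrees 0…3.
(1 + z^2)^2 has coefficients 1,0,2,0,1,0,0,0 for degrees 0…7.
Multiplying by (1 + 2z)^2 gives running coefficients 1,4,6,8,9,4,4,0 for degrees 0…7.
Finally multiplying by (1 + z + z^2), the product of all factors after the first has coefficients 1,5,11,18,23,21,17,8 for degrees 0…7.
[z^7] = 1·8 + 1·17 + 1·21 + 1·23 = 69.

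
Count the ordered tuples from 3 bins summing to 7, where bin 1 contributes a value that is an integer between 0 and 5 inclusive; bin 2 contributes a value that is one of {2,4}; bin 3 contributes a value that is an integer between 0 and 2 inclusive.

6

The generating function for the choices is (1 + q + q^2 + q^3 + q^4 + q^5)·(q^2 + q^4)·(1 + q + q^2); the count is [q^7].
(1 + q + q^2 + q^3 + q^4 + q^5) has coefficients 1,1,1,1,1,1 for degrees 0…5.
(q^2 + q^4) has coefficients 0,0,1,0,1,0,0,0 for degrees 0…7.
Finally multiplying by (1 + q + q^2), the product of all factors after the first has coefficients 0,0,1,1,2,1,1,0 for degrees 0…7.
[q^7] = 1·0 + 1·1 + 1·1 + 1·2 + 1·1 + 1·1 = 6.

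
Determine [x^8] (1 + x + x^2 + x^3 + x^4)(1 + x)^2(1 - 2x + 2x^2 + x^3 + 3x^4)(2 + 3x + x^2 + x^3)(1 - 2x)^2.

(1 + x + x^2 + x^3 + x^4) has coefficients 1,1,1,1,1 for degrees 0…4.
(1 + x)^2 has coefficients 1,2,1,0,0,0,0,0,0 for degrees 0…8.
Multiplying by (1 - 2x + 2x^2 + x^3 + 3x^4) gives running coefficients 1,0,-1,3,7,7,3,0,0 for degrees 0…8.
Multiplying by (2 + 3x + x^2 + x^3) gives running coefficients 2,3,-1,4,22,37,37,23,10 for degrees 0…8.
Finally multiplying by (1 - 2x)^2, the product of all factors after the first has coefficients 2,-5,-5,20,2,-35,-23,23,66 for degrees 0…8.
[x^8] = 1·66 + 1·23 + 1·(-23) + 1·(-35) + 1·2 = 33.

33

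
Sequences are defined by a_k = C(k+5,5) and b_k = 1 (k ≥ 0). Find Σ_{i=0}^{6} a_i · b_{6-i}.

The convolution is the x^6 coefficient of A(x)B(x).
Σ = 1·1 + 6·1 + 21·1 + 56·1 + 126·1 + 252·1 + 462·1 = 924.

924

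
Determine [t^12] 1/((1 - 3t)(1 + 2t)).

The denominator gives the recurrence a_n = a_(n−1) + 6a_(n−2) for n ≥ 2; the numerator fixes a_0 = 1, a_1 = 1.
Iterating: 1, 1, 7, 13, 55, 133, 463, 1261, 4039, 11605, 35839, 105469, 320503, so a_12 = 320503.

320503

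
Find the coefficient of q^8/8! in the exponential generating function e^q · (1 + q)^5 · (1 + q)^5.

12975561

The EGF product rule gives c_8 = Σ_{k_1+k_2+k_3=8} C(8; k_1,k_2,k_3) · ∏ g_i(k_i), where e^q gives (1)^k; (1+q)^5 gives the falling factorial (5)_k; (1+q)^5 gives the falling factorial (5)_k.
g_1(k) for k = 0…8: 1, 1, 1, 1, 1, 1, 1, 1, 1.
g_2(k) for k = 0…8: 1, 5, 20, 60, 120, 120, 0, 0, 0.
g_3(k) for k = 0…8: 1, 5, 20, 60, 120, 120, 0, 0, 0.
First combine the last two factors: h(k) = Σ_j C(k,j)·g_2(j)·g_3(k−j) for k = 0…8: 1, 10, 90, 720, 5040, 30240, 151200, 604800, 1814400.
c_8 = Σ_k C(8,k)·g_1(k)·h(8−k) = 1·1·1814400 + 8·1·604800 + 28·1·151200 + 56·1·30240 + 70·1·5040 + 56·1·720 + 28·1·90 + 8·1·10 + 1·1·1 = 1814400 + 4838400 + 4233600 + 1693440 + 352800 + 40320 + 2520 + 80 + 1 = 12975561.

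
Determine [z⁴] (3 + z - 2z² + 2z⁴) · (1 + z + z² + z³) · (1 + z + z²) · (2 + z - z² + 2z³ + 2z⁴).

(3 + z - 2z² + 2z⁴) has coefficients 3,1,-2,0,2 for degrees 0…4.
(1 + z + z² + z³) has coefficients 1,1,1,1,0 for degrees 0…4.
Multiplying by (1 + z + z²) gives running coefficients 1,2,3,3,2 for degrees 0…4.
Finally multiplying by (2 + z - z² + 2z³ + 2z⁴), the product of all factors after the first has coefficients 2,5,7,9,10 for degrees 0…4.
[z⁴] = 3·10 + 1·9 − 2·7 + 2·2 = 29.

29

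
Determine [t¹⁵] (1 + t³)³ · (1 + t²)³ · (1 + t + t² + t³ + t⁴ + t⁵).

19

(1 + t³)³ has coefficients 1,0,0,3,0,0,3,0,0,1 for degrees 0…9.
(1 + t²)³ has coefficients 1,0,3,0,3,0,1,0,0,0,0,0,0,0,0,0 for degrees 0…15.
Finally multiplying by (1 + t + t² + t³ + t⁴ + t⁵), the product of all factors after the first has coefficients 1,1,4,4,7,7,7,7,4,4,1,1,0,0,0,0 for degrees 0…15.
[t¹⁵] = 1·0 + 3·0 + 3·4 + 1·7 = 19.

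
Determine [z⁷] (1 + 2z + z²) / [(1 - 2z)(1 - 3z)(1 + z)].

8364

Partial fractions give a closed form: a_n = (-3)·2^n + (4)·3^n.
At n = 7: a_7 = 8364.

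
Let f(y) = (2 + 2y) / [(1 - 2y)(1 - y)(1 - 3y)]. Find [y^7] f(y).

24710

The denominator gives the recurrence a_n = 6a_(n−1) − 11a_(n−2) + 6a_(n−3) for n ≥ 3; the numerator fixes a_0 = 2, a_1 = 14, a_2 = 62.
Iterating: 2, 14, 62, 230, 782, 2534, 7982, 24710, so a_7 = 24710.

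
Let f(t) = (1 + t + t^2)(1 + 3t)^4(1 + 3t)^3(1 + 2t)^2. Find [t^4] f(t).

(1 + t + t^2) has coefficients 1,1,1 for degrees 0…2.
(1 + 3t)^4 has coefficients 1,12,54,108,81 for degrees 0…4.
Multiplying by (1 + 3t)^3 gives running coefficients 1,21,189,945,2835 for degrees 0…4.
Finally multiplying by (1 + 2t)^2, the product of all factors after the first has coefficients 1,25,277,1785,7371 for degrees 0…4.
[t^4] = 1·7371 + 1·1785 + 1·277 = 9433.

9433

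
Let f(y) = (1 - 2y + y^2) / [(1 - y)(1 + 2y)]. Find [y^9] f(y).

The denominator gives the recurrence a_n = −a_(n−1) + 2a_(n−2) for n ≥ 3; the numerator fixes a_0 = 1, a_1 = -3, a_2 = 6.
Iterating: 1, -3, 6, -12, 24, -48, 96, -192, 384, -768, so a_9 = -768.

-768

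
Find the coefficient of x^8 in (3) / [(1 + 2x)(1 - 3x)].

Partial fractions give a closed form: a_n = (6/5)·(-2)^n + (9/5)·3^n.
At n = 8: a_8 = 12117.

12117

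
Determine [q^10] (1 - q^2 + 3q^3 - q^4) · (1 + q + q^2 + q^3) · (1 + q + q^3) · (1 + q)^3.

(1 - q^2 + 3q^3 - q^4) has coefficients 1,0,-1,3,-1 for degrees 0…4.
(1 + q + q^2 + q^3) has coefficients 1,1,1,1,0,0,0,0,0,0,0 for degrees 0…10.
Multiplying by (1 + q + q^3) gives running coefficients 1,2,2,3,2,1,1,0,0,0,0 for degrees 0…10.
Finally multiplying by (1 + q)^3, the product of all factors after the first has coefficients 1,5,11,16,19,18,13,8,4,1,0 for degrees 0…10.
[q^10] = 1·0 − 1·4 + 3·8 − 1·13 = 7.

7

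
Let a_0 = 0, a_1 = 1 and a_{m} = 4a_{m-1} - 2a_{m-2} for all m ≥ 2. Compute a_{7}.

The ordinary generating function has denominator 1 - 4q + 2q^2.
Iterating the recurrence: a_0,…,a_{7} = 0, 1, 4, 14, 48, 164, 560, 1912.

1912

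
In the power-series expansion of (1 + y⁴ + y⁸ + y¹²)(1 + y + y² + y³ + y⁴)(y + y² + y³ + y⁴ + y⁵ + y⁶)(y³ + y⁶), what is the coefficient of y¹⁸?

14

(1 + y⁴ + y⁸ + y¹²) has coefficients 1,0,0,0,1,0,0,0,1,0,0,0,1 for degrees 0…12.
(1 + y + y² + y³ + y⁴) has coefficients 1,1,1,1,1,0,0,0,0,0,0,0,0,0,0,0,0,0,0 for degrees 0…18.
Multiplying by (y + y² + y³ + y⁴ + y⁵ + y⁶) gives running coefficients 0,1,2,3,4,5,5,4,3,2,1,0,0,0,0,0,0,0,0 for degrees 0…18.
Finally multiplying by (y³ + y⁶), the product of all factors after the first has coefficients 0,0,0,0,1,2,3,5,7,8,8,8,7,5,3,2,1,0,0 for degrees 0…18.
[y¹⁸] = 1·0 + 1·3 + 1·8 + 1·3 = 14.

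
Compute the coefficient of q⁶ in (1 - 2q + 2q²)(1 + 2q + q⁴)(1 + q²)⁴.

-2

(1 - 2q + 2q²) has coefficients 1,-2,2 for degrees 0…2.
(1 + 2q + q⁴) has coefficients 1,2,0,0,1,0,0 for degrees 0…6.
Finally multiplying by (1 + q²)⁴, the product of all factors after the first has coefficients 1,2,4,8,7,12,8 for degrees 0…6.
[q⁶] = 1·8 − 2·12 + 2·7 = -2.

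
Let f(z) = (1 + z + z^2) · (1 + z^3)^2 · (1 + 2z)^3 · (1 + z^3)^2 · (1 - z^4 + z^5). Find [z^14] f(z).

(1 + z + z^2) has coefficients 1,1,1 for degrees 0…2.
(1 + z^3)^2 has coefficients 1,0,0,2,0,0,1,0,0,0,0,0,0,0,0 for degrees 0…14.
Multiplying by (1 + 2z)^3 gives running coefficients 1,6,12,10,12,24,17,6,12,8,0,0,0,0,0 for degrees 0…14.
Multiplying by (1 + z^3)^2 gives running coefficients 1,6,12,12,24,48,38,36,72,52,24,48,33,6,12 for degrees 0…14.
Finally multiplying by (1 - z^4 + z^5), the product of all factors after the first has coefficients 1,6,12,12,23,43,32,36,60,28,34,50,-3,26,40 for degrees 0…14.
[z^14] = 1·40 + 1·26 + 1·(-3) = 63.

63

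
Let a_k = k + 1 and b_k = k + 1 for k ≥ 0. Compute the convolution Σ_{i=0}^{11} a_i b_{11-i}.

The convolution is the x^11 coefficient of A(x)B(x).
Σ = 1·12 + 2·11 + 3·10 + 4·9 + 5·8 + 6·7 + 7·6 + 8·5 + 9·4 + 10·3 + 11·2 + 12·1 = 364.

364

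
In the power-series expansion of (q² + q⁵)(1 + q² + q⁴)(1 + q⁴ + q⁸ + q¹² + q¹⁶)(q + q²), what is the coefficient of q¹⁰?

(q² + q⁵) has coefficients 0,0,1,0,0,1 for degrees 0…5.
(1 + q² + q⁴) has coefficients 1,0,1,0,1,0,0,0,0,0,0 for degrees 0…10.
Multiplying by (1 + q⁴ + q⁸ + q¹² + q¹⁶) gives running coefficients 1,0,1,0,2,0,1,0,2,0,1 for degrees 0…10.
Finally multiplying by (q + q²), the product of all factors after the first has coefficients 0,1,1,1,1,2,2,1,1,2,2 for degrees 0…10.
[q¹⁰] = 1·1 + 1·2 = 3.

3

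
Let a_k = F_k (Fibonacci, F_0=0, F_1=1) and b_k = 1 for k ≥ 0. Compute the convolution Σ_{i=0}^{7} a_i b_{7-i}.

33

This is [x^7] in the product of the two ordinary generating functions.
Σ = 0·1 + 1·1 + 1·1 + 2·1 + 3·1 + 5·1 + 8·1 + 13·1 = 33.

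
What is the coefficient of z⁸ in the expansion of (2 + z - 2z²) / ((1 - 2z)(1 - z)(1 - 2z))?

The denominator gives the recurrence a_n = 5a_(n−1) − 8a_(n−2) + 4a_(n−3) for n ≥ 3; the numerator fixes a_0 = 2, a_1 = 11, a_2 = 37.
Iterating: 2, 11, 37, 105, 273, 673, 1601, 3713, 8449, so a_8 = 8449.

8449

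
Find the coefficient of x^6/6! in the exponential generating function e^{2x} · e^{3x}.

The EGF product rule gives c_6 = Σ_{k_1+k_2=6} C(6; k_1,k_2) · ∏ g_i(k_i), where e^{2x} gives (2)^k; e^{3x} gives (3)^k.
g_1(k) for k = 0…6: 1, 2, 4, 8, 16, 32, 64.
g_2(k) for k = 0…6: 1, 3, 9, 27, 81, 243, 729.
c_6 = Σ_k C(6,k)·g_1(k)·g_2(6−k) = 1·1·729 + 6·2·243 + 15·4·81 + 20·8·27 + 15·16·9 + 6·32·3 + 1·64·1 = 729 + 2916 + 4860 + 4320 + 2160 + 576 + 64 = 15625.

15625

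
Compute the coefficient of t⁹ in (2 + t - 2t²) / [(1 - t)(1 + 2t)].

-341

The denominator gives the recurrence a_n = −a_(n−1) + 2a_(n−2) for n ≥ 3; the numerator fixes a_0 = 2, a_1 = -1, a_2 = 3.
Iterating: 2, -1, 3, -5, 11, -21, 43, -85, 171, -341, so a_9 = -341.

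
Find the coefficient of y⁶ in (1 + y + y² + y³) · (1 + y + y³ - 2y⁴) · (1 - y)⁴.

-7

(1 + y + y² + y³) has coefficients 1,1,1,1 for degrees 0…3.
(1 + y + y³ - 2y⁴) has coefficients 1,1,0,1,-2,0,0 for degrees 0…6.
Finally multiplying by (1 - y)⁴, the product of all factors after the first has coefficients 1,-3,2,3,-9,15,-16 for degrees 0…6.
[y⁶] = 1·(-16) + 1·15 + 1·(-9) + 1·3 = -7.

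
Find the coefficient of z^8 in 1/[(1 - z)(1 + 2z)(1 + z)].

341

Partial fractions give a closed form: a_n = (1/6)·1^n + (4/3)·(-2)^n + (-1/2)·(-1)^n.
At n = 8: a_8 = 341.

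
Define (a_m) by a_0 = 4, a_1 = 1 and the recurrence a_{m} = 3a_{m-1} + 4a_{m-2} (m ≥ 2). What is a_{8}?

65539

The ordinary generating function has denominator 1 - 3z - 4z^2.
Iterating the recurrence: a_0,…,a_{8} = 4, 1, 19, 61, 259, 1021, 4099, 16381, 65539.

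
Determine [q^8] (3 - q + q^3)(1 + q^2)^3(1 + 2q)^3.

(3 - q + q^3) has coefficients 3,-1,0,1 for degrees 0…3.
(1 + q^2)^3 has coefficients 1,0,3,0,3,0,1,0,0 for degrees 0…8.
Finally multiplying by (1 + 2q)^3, the product of all factors after the first has coefficients 1,6,15,26,39,42,37,30,12 for degrees 0…8.
[q^8] = 3·12 − 1·30 + 1·42 = 48.

48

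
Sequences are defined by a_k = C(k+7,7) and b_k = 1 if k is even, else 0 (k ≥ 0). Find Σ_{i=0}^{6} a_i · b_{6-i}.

2083

This is [x^6] in the product of the two ordinary generating functions.
Σ = 1·1 + 8·0 + 36·1 + 120·0 + 330·1 + 792·0 + 1716·1 = 2083.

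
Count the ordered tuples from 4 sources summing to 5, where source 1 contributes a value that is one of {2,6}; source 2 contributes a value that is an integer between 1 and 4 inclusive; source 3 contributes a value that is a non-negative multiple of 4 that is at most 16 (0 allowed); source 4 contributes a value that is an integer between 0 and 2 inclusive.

3

The generating function for the choices is (y² + y⁶)·(y + y² + y³ + y⁴)·(1 + y⁴ + y⁸ + y¹² + y¹⁶)·(1 + y + y²); the count is [y⁵].
(y² + y⁶) has coefficients 0,0,1,0,0,0 for degrees 0…5.
(y + y² + y³ + y⁴) has coefficients 0,1,1,1,1,0 for degrees 0…5.
Multiplying by (1 + y⁴ + y⁸ + y¹² + y¹⁶) gives running coefficients 0,1,1,1,1,1 for degrees 0…5.
Finally multiplying by (1 + y + y²), the product of all factors after the first has coefficients 0,1,2,3,3,3 for degrees 0…5.
[y⁵] = 1·3 = 3.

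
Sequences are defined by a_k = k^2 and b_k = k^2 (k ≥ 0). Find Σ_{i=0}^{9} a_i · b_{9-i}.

The convolution is the t^9 coefficient of A(t)B(t).
Σ = 0·81 + 1·64 + 4·49 + 9·36 + 16·25 + 25·16 + 36·9 + 49·4 + 64·1 + 81·0 = 1968.

1968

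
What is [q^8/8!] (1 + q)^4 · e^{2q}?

The EGF product rule gives c_8 = Σ_{k_1+k_2=8} C(8; k_1,k_2) · ∏ g_i(k_i), where (1+q)^4 gives the falling factorial (4)_k; e^{2q} gives (2)^k.
g_1(k) for k = 0…8: 1, 4, 12, 24, 24, 0, 0, 0, 0.
g_2(k) for k = 0…8: 1, 2, 4, 8, 16, 32, 64, 128, 256.
c_8 = Σ_k C(8,k)·g_1(k)·g_2(8−k) = 1·1·256 + 8·4·128 + 28·12·64 + 56·24·32 + 70·24·16 = 256 + 4096 + 21504 + 43008 + 26880 = 95744.

95744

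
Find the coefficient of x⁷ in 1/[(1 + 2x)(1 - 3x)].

1261

Partial fractions give a closed form: a_n = (2/5)·(-2)^n + (3/5)·3^n.
At n = 7: a_7 = 1261.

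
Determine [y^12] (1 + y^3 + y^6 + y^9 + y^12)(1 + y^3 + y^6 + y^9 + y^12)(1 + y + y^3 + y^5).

(1 + y^3 + y^6 + y^9 + y^12) has coefficients 1,0,0,1,0,0,1,0,0,1,0,0,1 for degrees 0…12.
(1 + y^3 + y^6 + y^9 + y^12) has coefficients 1,0,0,1,0,0,1,0,0,1,0,0,1 for degrees 0…12.
Finally multiplying by (1 + y + y^3 + y^5), the product of all factors after the first has coefficients 1,1,0,2,1,1,2,1,1,2,1,1,2 for degrees 0…12.
[y^12] = 1·2 + 1·2 + 1·2 + 1·2 + 1·1 = 9.

9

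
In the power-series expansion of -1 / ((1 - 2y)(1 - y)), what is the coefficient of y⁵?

-63

Partial fractions give a closed form: a_n = (-2)·2^n + (1)·1^n.
At n = 5: a_5 = -63.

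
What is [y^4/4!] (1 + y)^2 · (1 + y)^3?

120

The EGF product rule gives c_4 = Σ_{k_1+k_2=4} C(4; k_1,k_2) · ∏ g_i(k_i), where (1+y)^2 gives the falling factorial (2)_k; (1+y)^3 gives the falling factorial (3)_k.
g_1(k) for k = 0…4: 1, 2, 2, 0, 0.
g_2(k) for k = 0…4: 1, 3, 6, 6, 0.
c_4 = Σ_k C(4,k)·g_1(k)·g_2(4−k) = 4·2·6 + 6·2·6 = 48 + 72 = 120.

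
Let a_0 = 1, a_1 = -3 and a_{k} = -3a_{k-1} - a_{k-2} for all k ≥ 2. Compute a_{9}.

-6765

The ordinary generating function has denominator 1 + 3y + y^2.
Iterating the recurrence: a_0,…,a_{9} = 1, -3, 8, -21, 55, -144, 377, -987, 2584, -6765.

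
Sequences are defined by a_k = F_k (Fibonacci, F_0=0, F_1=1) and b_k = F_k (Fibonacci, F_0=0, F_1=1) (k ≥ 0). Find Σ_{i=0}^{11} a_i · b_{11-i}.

420

Write out a_i and b_{11-i} for i = 0,…,11 and sum the products.
Σ = 0·89 + 1·55 + 1·34 + 2·21 + 3·13 + 5·8 + 8·5 + 13·3 + 21·2 + 34·1 + 55·1 + 89·0 = 420.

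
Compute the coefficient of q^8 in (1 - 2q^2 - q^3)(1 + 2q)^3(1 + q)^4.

(1 - 2q^2 - q^3) has coefficients 1,0,-2,-1 for degrees 0…3.
(1 + 2q)^3 has coefficients 1,6,12,8,0,0,0,0,0 for degrees 0…8.
Finally multiplying by (1 + q)^4, the product of all factors after the first has coefficients 1,10,42,96,129,102,44,8,0 for degrees 0…8.
[q^8] = 1·0 − 2·44 − 1·102 = -190.

-190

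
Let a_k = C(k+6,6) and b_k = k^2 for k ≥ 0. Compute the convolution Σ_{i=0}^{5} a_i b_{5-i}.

935

This is [x^5] in the product of the two ordinary generating functions.
Σ = 1·25 + 7·16 + 28·9 + 84·4 + 210·1 + 462·0 = 935.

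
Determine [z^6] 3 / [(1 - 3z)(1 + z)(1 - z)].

2460

Partial fractions give a closed form: a_n = (27/8)·3^n + (3/8)·(-1)^n + (-3/4)·1^n.
At n = 6: a_6 = 2460.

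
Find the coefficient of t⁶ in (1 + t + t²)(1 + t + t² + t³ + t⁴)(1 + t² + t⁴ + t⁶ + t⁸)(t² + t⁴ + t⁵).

(1 + t + t²) has coefficients 1,1,1 for degrees 0…2.
(1 + t + t² + t³ + t⁴) has coefficients 1,1,1,1,1,0,0 for degrees 0…6.
Multiplying by (1 + t² + t⁴ + t⁶ + t⁸) gives running coefficients 1,1,2,2,3,2,3 for degrees 0…6.
Finally multiplying by (t² + t⁴ + t⁵), the product of all factors after the first has coefficients 0,0,1,1,3,4,6 for degrees 0…6.
[t⁶] = 1·6 + 1·4 + 1·3 = 13.

13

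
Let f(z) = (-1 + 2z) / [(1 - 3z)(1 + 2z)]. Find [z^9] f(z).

The denominator gives the recurrence a_n = a_(n−1) + 6a_(n−2) for n ≥ 2; the numerator fixes a_0 = -1, a_1 = 1.
Iterating: -1, 1, -5, 1, -29, -23, -197, -335, -1517, -3527, so a_9 = -3527.

-3527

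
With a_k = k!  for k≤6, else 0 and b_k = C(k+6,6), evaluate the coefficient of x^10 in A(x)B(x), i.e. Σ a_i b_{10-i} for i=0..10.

258131

Write out a_i and b_{10-i} for i = 0,…,10 and sum the products.
Σ = 1·8008 + 1·5005 + 2·3003 + 6·1716 + 24·924 + 120·462 + 720·210 + 0·84 + 0·28 + 0·7 + 0·1 = 258131.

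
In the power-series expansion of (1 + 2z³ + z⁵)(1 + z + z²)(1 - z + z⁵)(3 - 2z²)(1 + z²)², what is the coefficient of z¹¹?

(1 + 2z³ + z⁵) has coefficients 1,0,0,2,0,1 for degrees 0…5.
(1 + z + z²) has coefficients 1,1,1,0,0,0,0,0,0,0,0,0 for degrees 0…11.
Multiplying by (1 - z + z⁵) gives running coefficients 1,0,0,-1,0,1,1,1,0,0,0,0 for degrees 0…11.
Multiplying by (3 - 2z²) gives running coefficients 3,0,-2,-3,0,5,3,1,-2,-2,0,0 for degrees 0…11.
Finally multiplying by (1 + z²)², the product of all factors after the first has coefficients 3,0,4,-3,-1,-1,1,8,4,5,-1,-3 for degrees 0…11.
[z¹¹] = 1·(-3) + 2·4 + 1·1 = 6.

6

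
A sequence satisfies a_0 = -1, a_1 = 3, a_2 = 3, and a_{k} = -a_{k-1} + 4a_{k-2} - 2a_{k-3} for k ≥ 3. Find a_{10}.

The ordinary generating function has denominator 1 + z - 4z^2 + 2z^3.
Iterating the recurrence: a_0,…,a_{10} = -1, 3, 3, 11, -5, 43, -85, 267, -693, 1931, -5237.

-5237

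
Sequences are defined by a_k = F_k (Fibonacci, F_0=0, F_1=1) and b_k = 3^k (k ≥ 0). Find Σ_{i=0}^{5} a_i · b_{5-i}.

Write out a_i and b_{5-i} for i = 0,…,5 and sum the products.
Σ = 0·243 + 1·81 + 1·27 + 2·9 + 3·3 + 5·1 = 140.

140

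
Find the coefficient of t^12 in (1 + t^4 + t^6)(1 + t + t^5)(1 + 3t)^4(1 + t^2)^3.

1891

(1 + t^4 + t^6) has coefficients 1,0,0,0,1,0,1 for degrees 0…6.
(1 + t + t^5) has coefficients 1,1,0,0,0,1,0,0,0,0,0,0,0 for degrees 0…12.
Multiplying by (1 + 3t)^4 gives running coefficients 1,13,66,162,189,82,12,54,108,81,0,0,0 for degrees 0…12.
Finally multiplying by (1 + t^2)^3, the product of all factors after the first has coefficients 1,13,69,201,390,607,778,799,777,651,549,487,336 for degrees 0…12.
[t^12] = 1·336 + 1·777 + 1·778 = 1891.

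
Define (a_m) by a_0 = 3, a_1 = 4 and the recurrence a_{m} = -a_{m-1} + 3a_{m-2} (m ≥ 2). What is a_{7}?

28

The ordinary generating function has denominator 1 + z - 3z^2.
Iterating the recurrence: a_0,…,a_{7} = 3, 4, 5, 7, 8, 13, 11, 28.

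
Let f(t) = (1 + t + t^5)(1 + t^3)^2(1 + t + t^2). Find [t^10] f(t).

(1 + t + t^5) has coefficients 1,1,0,0,0,1 for degrees 0…5.
(1 + t^3)^2 has coefficients 1,0,0,2,0,0,1,0,0,0,0 for degrees 0…10.
Finally multiplying by (1 + t + t^2), the product of all factors after the first has coefficients 1,1,1,2,2,2,1,1,1,0,0 for degrees 0…10.
[t^10] = 1·0 + 1·0 + 1·2 = 2.

2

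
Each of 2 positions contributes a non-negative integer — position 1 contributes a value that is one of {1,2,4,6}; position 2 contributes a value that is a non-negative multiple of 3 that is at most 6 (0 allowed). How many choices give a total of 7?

2

The generating function for the choices is (q + q^2 + q^4 + q^6)·(1 + q^3 + q^6); the count is [q^7].
(q + q^2 + q^4 + q^6) has coefficients 0,1,1,0,1,0,1 for degrees 0…6.
(1 + q^3 + q^6) has coefficients 1,0,0,1,0,0,1,0 for degrees 0…7.
[q^7] = 1·1 + 1·0 + 1·1 + 1·0 = 2.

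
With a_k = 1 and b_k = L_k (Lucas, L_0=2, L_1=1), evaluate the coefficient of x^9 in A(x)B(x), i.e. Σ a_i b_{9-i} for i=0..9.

The convolution is the x^9 coefficient of A(x)B(x).
Σ = 1·76 + 1·47 + 1·29 + 1·18 + 1·11 + 1·7 + 1·4 + 1·3 + 1·1 + 1·2 = 198.

198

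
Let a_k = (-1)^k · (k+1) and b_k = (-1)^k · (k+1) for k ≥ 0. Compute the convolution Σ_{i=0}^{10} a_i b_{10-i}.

286

This is [x^10] in the product of the two ordinary generating functions.
Σ = 1·11 − 2·(-10) + 3·9 − 4·(-8) + 5·7 − 6·(-6) + 7·5 − 8·(-4) + 9·3 − 10·(-2) + 11·1 = 286.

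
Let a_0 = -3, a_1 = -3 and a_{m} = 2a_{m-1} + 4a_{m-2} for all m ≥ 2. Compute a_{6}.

The ordinary generating function has denominator 1 - 2x - 4x^2.
Iterating the recurrence: a_0,…,a_{6} = -3, -3, -18, -48, -168, -528, -1728.

-1728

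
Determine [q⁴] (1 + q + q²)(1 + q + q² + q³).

2

(1 + q + q²) has coefficients 1,1,1 for degrees 0…2.
(1 + q + q² + q³) has coefficients 1,1,1,1,0 for degrees 0…4.
[q⁴] = 1·0 + 1·1 + 1·1 = 2.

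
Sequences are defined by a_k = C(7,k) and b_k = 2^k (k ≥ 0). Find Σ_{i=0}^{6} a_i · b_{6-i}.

This is [x^6] in the product of the two ordinary generating functions.
Σ = 1·64 + 7·32 + 21·16 + 35·8 + 35·4 + 21·2 + 7·1 = 1093.

1093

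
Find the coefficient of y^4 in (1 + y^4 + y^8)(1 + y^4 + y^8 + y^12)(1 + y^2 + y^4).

3

(1 + y^4 + y^8) has coefficients 1,0,0,0,1 for degrees 0…4.
(1 + y^4 + y^8 + y^12) has coefficients 1,0,0,0,1 for degrees 0…4.
Finally multiplying by (1 + y^2 + y^4), the product of all factors after the first has coefficients 1,0,1,0,2 for degrees 0…4.
[y^4] = 1·2 + 1·1 = 3.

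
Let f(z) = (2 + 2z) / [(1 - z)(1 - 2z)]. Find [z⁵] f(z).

The denominator gives the recurrence a_n = 3a_(n−1) − 2a_(n−2) for n ≥ 3; the numerator fixes a_0 = 2, a_1 = 8, a_2 = 20.
Iterating: 2, 8, 20, 44, 92, 188, so a_5 = 188.

188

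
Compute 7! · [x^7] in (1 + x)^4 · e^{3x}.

174555

The EGF product rule gives c_7 = Σ_{k_1+k_2=7} C(7; k_1,k_2) · ∏ g_i(k_i), where (1+x)^4 gives the falling factorial (4)_k; e^{3x} gives (3)^k.
g_1(k) for k = 0…7: 1, 4, 12, 24, 24, 0, 0, 0.
g_2(k) for k = 0…7: 1, 3, 9, 27, 81, 243, 729, 2187.
c_7 = Σ_k C(7,k)·g_1(k)·g_2(7−k) = 1·1·2187 + 7·4·729 + 21·12·243 + 35·24·81 + 35·24·27 = 2187 + 20412 + 61236 + 68040 + 22680 = 174555.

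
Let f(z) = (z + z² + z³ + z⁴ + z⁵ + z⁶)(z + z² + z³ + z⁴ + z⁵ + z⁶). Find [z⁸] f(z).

5

(z + z² + z³ + z⁴ + z⁵ + z⁶) has coefficients 0,1,1,1,1,1,1 for degrees 0…6.
(z + z² + z³ + z⁴ + z⁵ + z⁶) has coefficients 0,1,1,1,1,1,1,0,0 for degrees 0…8.
[z⁸] = 1·0 + 1·1 + 1·1 + 1·1 + 1·1 + 1·1 = 5.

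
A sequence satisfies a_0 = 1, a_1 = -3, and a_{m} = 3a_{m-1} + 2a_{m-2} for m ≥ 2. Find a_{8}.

-15311

The ordinary generating function has denominator 1 - 3q - 2q^2.
Iterating the recurrence: a_0,…,a_{8} = 1, -3, -7, -27, -95, -339, -1207, -4299, -15311.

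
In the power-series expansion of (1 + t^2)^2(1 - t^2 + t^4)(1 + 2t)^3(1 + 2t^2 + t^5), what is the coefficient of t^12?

30

(1 + t^2)^2 has coefficients 1,0,2,0,1 for degrees 0…4.
(1 - t^2 + t^4) has coefficients 1,0,-1,0,1,0,0,0,0,0,0,0,0 for degrees 0…12.
Multiplying by (1 + 2t)^3 gives running coefficients 1,6,11,2,-11,-2,12,8,0,0,0,0,0 for degrees 0…12.
Finally multiplying by (1 + 2t^2 + t^5), the product of all factors after the first has coefficients 1,6,13,14,11,3,-4,15,26,5,-2,12,8 for degrees 0…12.
[t^12] = 1·8 + 2·(-2) + 1·26 = 30.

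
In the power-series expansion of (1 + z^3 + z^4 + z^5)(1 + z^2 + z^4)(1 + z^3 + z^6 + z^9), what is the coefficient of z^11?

(1 + z^3 + z^4 + z^5) has coefficients 1,0,0,1,1,1 for degrees 0…5.
(1 + z^2 + z^4) has coefficients 1,0,1,0,1,0,0,0,0,0,0,0 for degrees 0…11.
Finally multiplying by (1 + z^3 + z^6 + z^9), the product of all factors after the first has coefficients 1,0,1,1,1,1,1,1,1,1,1,1 for degrees 0…11.
[z^11] = 1·1 + 1·1 + 1·1 + 1·1 = 4.

4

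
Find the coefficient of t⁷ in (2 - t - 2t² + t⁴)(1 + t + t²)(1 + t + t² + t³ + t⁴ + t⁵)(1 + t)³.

-14

(2 - t - 2t² + t⁴) has coefficients 2,-1,-2,0,1 for degrees 0…4.
(1 + t + t²) has coefficients 1,1,1,0,0,0,0,0 for degrees 0…7.
Multiplying by (1 + t + t² + t³ + t⁴ + t⁵) gives running coefficients 1,2,3,3,3,3,2,1 for degrees 0…7.
Finally multiplying by (1 + t)³, the product of all factors after the first has coefficients 1,5,12,19,23,24,23,19 for degrees 0…7.
[t⁷] = 2·19 − 1·23 − 2·24 + 1·19 = -14.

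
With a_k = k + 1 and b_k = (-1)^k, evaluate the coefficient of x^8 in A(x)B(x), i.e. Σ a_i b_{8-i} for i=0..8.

This is [x^8] in the product of the two ordinary generating functions.
Σ = 1·1 + 2·(-1) + 3·1 + 4·(-1) + 5·1 + 6·(-1) + 7·1 + 8·(-1) + 9·1 = 5.

5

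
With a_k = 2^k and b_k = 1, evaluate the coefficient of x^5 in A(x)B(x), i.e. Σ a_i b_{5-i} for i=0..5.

63

This is [x^5] in the product of the two ordinary generating functions.
Σ = 1·1 + 2·1 + 4·1 + 8·1 + 16·1 + 32·1 = 63.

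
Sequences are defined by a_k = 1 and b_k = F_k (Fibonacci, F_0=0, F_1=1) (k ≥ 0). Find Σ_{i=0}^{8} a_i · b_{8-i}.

The convolution is the x^8 coefficient of A(x)B(x).
Σ = 1·21 + 1·13 + 1·8 + 1·5 + 1·3 + 1·2 + 1·1 + 1·1 + 1·0 = 54.

54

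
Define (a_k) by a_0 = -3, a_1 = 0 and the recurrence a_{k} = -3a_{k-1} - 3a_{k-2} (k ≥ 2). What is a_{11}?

The ordinary generating function has denominator 1 + 3t + 3t^2.
Iterating the recurrence: a_0,…,a_{11} = -3, 0, 9, -27, 54, -81, 81, 0, -243, 729, -1458, 2187.

2187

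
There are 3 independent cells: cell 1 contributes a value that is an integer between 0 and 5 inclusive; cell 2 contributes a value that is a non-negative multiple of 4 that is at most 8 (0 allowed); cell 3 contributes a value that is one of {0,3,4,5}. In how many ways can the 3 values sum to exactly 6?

4

The generating function for the choices is (1 + q + q^2 + q^3 + q^4 + q^5)·(1 + q^4 + q^8)·(1 + q^3 + q^4 + q^5); the count is [q^6].
(1 + q + q^2 + q^3 + q^4 + q^5) has coefficients 1,1,1,1,1,1 for degrees 0…5.
(1 + q^4 + q^8) has coefficients 1,0,0,0,1,0,0 for degrees 0…6.
Finally multiplying by (1 + q^3 + q^4 + q^5), the product of all factors after the first has coefficients 1,0,0,1,2,1,0 for degrees 0…6.
[q^6] = 1·0 + 1·1 + 1·2 + 1·1 + 1·0 + 1·0 = 4.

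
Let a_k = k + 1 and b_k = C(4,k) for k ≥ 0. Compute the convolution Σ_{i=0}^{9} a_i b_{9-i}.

The convolution is the x^9 coefficient of A(x)B(x).
Σ = 1·0 + 2·0 + 3·0 + 4·0 + 5·0 + 6·1 + 7·4 + 8·6 + 9·4 + 10·1 = 128.

128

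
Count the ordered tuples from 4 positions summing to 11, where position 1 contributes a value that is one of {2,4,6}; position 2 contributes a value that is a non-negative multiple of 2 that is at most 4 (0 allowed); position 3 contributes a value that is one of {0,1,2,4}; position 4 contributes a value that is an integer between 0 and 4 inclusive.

The generating function for the choices is (y² + y⁴ + y⁶)·(1 + y² + y⁴)·(1 + y + y² + y⁴)·(1 + y + y² + y³ + y⁴); the count is [y¹¹].
(y² + y⁴ + y⁶) has coefficients 0,0,1,0,1,0,1 for degrees 0…6.
(1 + y² + y⁴) has coefficients 1,0,1,0,1,0,0,0,0,0,0,0 for degrees 0…11.
Multiplying by (1 + y + y² + y⁴) gives running coefficients 1,1,2,1,3,1,2,0,1,0,0,0 for degrees 0…11.
Finally multiplying by (1 + y + y² + y³ + y⁴), the product of all factors after the first has coefficients 1,2,4,5,8,8,9,7,7,4,3,1 for degrees 0…11.
[y¹¹] = 1·4 + 1·7 + 1·8 = 19.

19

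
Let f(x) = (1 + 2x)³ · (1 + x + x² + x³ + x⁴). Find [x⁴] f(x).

(1 + 2x)³ has coefficients 1,6,12,8 for degrees 0…3.
(1 + x + x² + x³ + x⁴) has coefficients 1,1,1,1,1 for degrees 0…4.
[x⁴] = 1·1 + 6·1 + 12·1 + 8·1 = 27.

27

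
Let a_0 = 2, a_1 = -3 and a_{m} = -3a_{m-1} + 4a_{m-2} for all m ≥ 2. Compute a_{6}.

The ordinary generating function has denominator 1 + 3y - 4y^2.
Iterating the recurrence: a_0,…,a_{6} = 2, -3, 17, -63, 257, -1023, 4097.

4097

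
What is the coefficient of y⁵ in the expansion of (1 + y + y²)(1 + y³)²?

2

(1 + y + y²) has coefficients 1,1,1 for degrees 0…2.
(1 + y³)² has coefficients 1,0,0,2,0,0 for degrees 0…5.
[y⁵] = 1·0 + 1·0 + 1·2 = 2.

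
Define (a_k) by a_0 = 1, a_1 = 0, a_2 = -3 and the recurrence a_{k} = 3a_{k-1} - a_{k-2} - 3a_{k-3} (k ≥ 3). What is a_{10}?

The ordinary generating function has denominator 1 - 3y + y^2 + 3y^3.
Iterating the recurrence: a_0,…,a_{10} = 1, 0, -3, -12, -33, -78, -165, -318, -555, -852, -1047.

-1047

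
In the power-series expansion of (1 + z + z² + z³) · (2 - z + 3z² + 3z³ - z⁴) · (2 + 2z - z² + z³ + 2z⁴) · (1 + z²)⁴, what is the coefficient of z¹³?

147

(1 + z + z² + z³) has coefficients 1,1,1,1 for degrees 0…3.
(2 - z + 3z² + 3z³ - z⁴) has coefficients 2,-1,3,3,-1,0,0,0,0,0,0,0,0,0 for degrees 0…13.
Multiplying by (2 + 2z - z² + z³ + 2z⁴) gives running coefficients 4,2,2,15,4,-4,10,5,-2,0,0,0,0,0 for degrees 0…13.
Finally multiplying by (1 + z²)⁴, the product of all factors after the first has coefficients 4,2,18,23,36,68,54,87,74,58,70,29,32,16 for degrees 0…13.
[z¹³] = 1·16 + 1·32 + 1·29 + 1·70 = 147.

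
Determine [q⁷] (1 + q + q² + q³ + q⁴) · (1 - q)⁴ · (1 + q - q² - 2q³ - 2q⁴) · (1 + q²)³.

10

(1 + q + q² + q³ + q⁴) has coefficients 1,1,1,1,1 for degrees 0…4.
(1 - q)⁴ has coefficients 1,-4,6,-4,1,0,0,0 for degrees 0…7.
Multiplying by (1 + q - q² - 2q³ - 2q⁴) gives running coefficients 1,-3,1,4,-3,1,-5,6 for degrees 0…7.
Finally multiplying by (1 + q²)³, the product of all factors after the first has coefficients 1,-3,4,-5,3,4,-10,18 for degrees 0…7.
[q⁷] = 1·18 + 1·(-10) + 1·4 + 1·3 + 1·(-5) = 10.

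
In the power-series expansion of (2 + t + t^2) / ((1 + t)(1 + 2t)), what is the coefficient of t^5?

The denominator gives the recurrence a_n = −3a_(n−1) − 2a_(n−2) for n ≥ 3; the numerator fixes a_0 = 2, a_1 = -5, a_2 = 12.
Iterating: 2, -5, 12, -26, 54, -110, so a_5 = -110.

-110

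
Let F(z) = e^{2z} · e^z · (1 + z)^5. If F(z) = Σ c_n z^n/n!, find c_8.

The EGF product rule gives c_8 = Σ_{k_1+k_2+k_3=8} C(8; k_1,k_2,k_3) · ∏ g_i(k_i), where e^{2z} gives (2)^k; e^z gives (1)^k; (1+z)^5 gives the falling factorial (5)_k.
g_1(k) for k = 0…8: 1, 2, 4, 8, 16, 32, 64, 128, 256.
g_2(k) for k = 0…8: 1, 1, 1, 1, 1, 1, 1, 1, 1.
g_3(k) for k = 0…8: 1, 5, 20, 60, 120, 120, 0, 0, 0.
First combine the last two factors: h(k) = Σ_j C(k,j)·g_2(j)·g_3(k−j) for k = 0…8: 1, 6, 31, 136, 501, 1546, 4051, 9276, 19081.
c_8 = Σ_k C(8,k)·g_1(k)·h(8−k) = 1·1·19081 + 8·2·9276 + 28·4·4051 + 56·8·1546 + 70·16·501 + 56·32·136 + 28·64·31 + 8·128·6 + 1·256·1 = 19081 + 148416 + 453712 + 692608 + 561120 + 243712 + 55552 + 6144 + 256 = 2180601.

2180601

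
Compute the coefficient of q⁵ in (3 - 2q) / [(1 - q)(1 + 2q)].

Partial fractions give a closed form: a_n = (1/3)·1^n + (8/3)·(-2)^n.
At n = 5: a_5 = -85.

-85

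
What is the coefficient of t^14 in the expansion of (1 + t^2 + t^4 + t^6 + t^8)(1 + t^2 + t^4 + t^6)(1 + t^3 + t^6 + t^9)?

5

(1 + t^2 + t^4 + t^6 + t^8) has coefficients 1,0,1,0,1,0,1,0,1 for degrees 0…8.
(1 + t^2 + t^4 + t^6) has coefficients 1,0,1,0,1,0,1,0,0,0,0,0,0,0,0 for degrees 0…14.
Finally multiplying by (1 + t^3 + t^6 + t^9), the product of all factors after the first has coefficients 1,0,1,1,1,1,2,1,1,2,1,1,1,1,0 for degrees 0…14.
[t^14] = 1·0 + 1·1 + 1·1 + 1·1 + 1·2 = 5.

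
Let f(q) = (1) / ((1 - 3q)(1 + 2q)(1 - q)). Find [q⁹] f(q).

Partial fractions give a closed form: a_n = (9/10)·3^n + (4/15)·(-2)^n + (-1/6)·1^n.
At n = 9: a_9 = 17578.

17578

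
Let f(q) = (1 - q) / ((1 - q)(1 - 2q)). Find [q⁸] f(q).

256

Partial fractions give a closed form: a_n = (1)·2^n.
At n = 8: a_8 = 256.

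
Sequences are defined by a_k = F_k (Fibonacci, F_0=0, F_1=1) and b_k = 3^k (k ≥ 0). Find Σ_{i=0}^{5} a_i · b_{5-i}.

140

The convolution is the x^5 coefficient of A(x)B(x).
Σ = 0·243 + 1·81 + 1·27 + 2·9 + 3·3 + 5·1 = 140.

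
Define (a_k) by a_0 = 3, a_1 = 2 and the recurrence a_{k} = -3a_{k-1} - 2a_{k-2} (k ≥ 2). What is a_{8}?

The ordinary generating function has denominator 1 + 3y + 2y^2.
Iterating the recurrence: a_0,…,a_{8} = 3, 2, -12, 32, -72, 152, -312, 632, -1272.

-1272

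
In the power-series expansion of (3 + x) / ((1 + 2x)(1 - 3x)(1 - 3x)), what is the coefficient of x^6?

The denominator gives the recurrence a_n = 4a_(n−1) + 3a_(n−2) − 18a_(n−3) for n ≥ 3; the numerator fixes a_0 = 3, a_1 = 13, a_2 = 61.
Iterating: 3, 13, 61, 229, 865, 3049, 10669, so a_6 = 10669.

10669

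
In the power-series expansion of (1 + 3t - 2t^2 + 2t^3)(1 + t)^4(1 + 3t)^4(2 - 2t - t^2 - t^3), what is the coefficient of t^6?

-1944

(1 + 3t - 2t^2 + 2t^3) has coefficients 1,3,-2,2 for degrees 0…3.
(1 + t)^4 has coefficients 1,4,6,4,1,0,0 for degrees 0…6.
Multiplying by (1 + 3t)^4 gives running coefficients 1,16,108,400,886,1200,972 for degrees 0…6.
Finally multiplying by (2 - 2t - t^2 - t^3), the product of all factors after the first has coefficients 2,30,183,567,848,120,-1742 for degrees 0…6.
[t^6] = 1·(-1742) + 3·120 − 2·848 + 2·567 = -1944.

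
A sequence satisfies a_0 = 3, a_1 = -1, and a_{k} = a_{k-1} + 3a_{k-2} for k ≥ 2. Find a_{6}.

The ordinary generating function has denominator 1 - t - 3t^2.
Iterating the recurrence: a_0,…,a_{6} = 3, -1, 8, 5, 29, 44, 131.

131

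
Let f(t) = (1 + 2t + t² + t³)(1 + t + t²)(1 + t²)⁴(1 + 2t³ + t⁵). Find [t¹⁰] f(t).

127

(1 + 2t + t² + t³) has coefficients 1,2,1,1 for degrees 0…3.
(1 + t + t²) has coefficients 1,1,1,0,0,0,0,0,0,0,0 for degrees 0…10.
Multiplying by (1 + t²)⁴ gives running coefficients 1,1,5,4,10,6,10,4,5,1,1 for degrees 0…10.
Finally multiplying by (1 + 2t³ + t⁵), the product of all factors after the first has coefficients 1,1,5,6,12,17,19,29,21,31,15 for degrees 0…10.
[t¹⁰] = 1·15 + 2·31 + 1·21 + 1·29 = 127.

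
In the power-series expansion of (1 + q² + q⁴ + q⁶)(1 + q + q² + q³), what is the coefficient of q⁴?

2

(1 + q² + q⁴ + q⁶) has coefficients 1,0,1,0,1 for degrees 0…4.
(1 + q + q² + q³) has coefficients 1,1,1,1,0 for degrees 0…4.
[q⁴] = 1·0 + 1·1 + 1·1 = 2.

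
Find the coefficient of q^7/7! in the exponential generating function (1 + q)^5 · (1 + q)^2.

5040

The EGF product rule gives c_7 = Σ_{k_1+k_2=7} C(7; k_1,k_2) · ∏ g_i(k_i), where (1+q)^5 gives the falling factorial (5)_k; (1+q)^2 gives the falling factorial (2)_k.
g_1(k) for k = 0…7: 1, 5, 20, 60, 120, 120, 0, 0.
g_2(k) for k = 0…7: 1, 2, 2, 0, 0, 0, 0, 0.
c_7 = Σ_k C(7,k)·g_1(k)·g_2(7−k) = 21·120·2 = 5040.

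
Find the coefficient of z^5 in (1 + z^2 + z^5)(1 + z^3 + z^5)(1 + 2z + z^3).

4

(1 + z^2 + z^5) has coefficients 1,0,1,0,0,1 for degrees 0…5.
(1 + z^3 + z^5) has coefficients 1,0,0,1,0,1 for degrees 0…5.
Finally multiplying by (1 + 2z + z^3), the product of all factors after the first has coefficients 1,2,0,2,2,1 for degrees 0…5.
[z^5] = 1·1 + 1·2 + 1·1 = 4.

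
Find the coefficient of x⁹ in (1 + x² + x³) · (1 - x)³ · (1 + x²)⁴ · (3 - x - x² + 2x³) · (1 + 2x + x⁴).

-65

(1 + x² + x³) has coefficients 1,0,1,1 for degrees 0…3.
(1 - x)³ has coefficients 1,-3,3,-1,0,0,0,0,0,0 for degrees 0…9.
Multiplying by (1 + x²)⁴ gives running coefficients 1,-3,7,-13,18,-22,22,-18,13,-7 for degrees 0…9.
Multiplying by (3 - x - x² + 2x³) gives running coefficients 3,-10,23,-41,54,-57,44,-18,-9,28 for degrees 0…9.
Finally multiplying by (1 + 2x + x⁴), the product of all factors after the first has coefficients 3,-4,3,5,-25,41,-47,29,9,-47 for degrees 0…9.
[x⁹] = 1·(-47) + 1·29 + 1·(-47) = -65.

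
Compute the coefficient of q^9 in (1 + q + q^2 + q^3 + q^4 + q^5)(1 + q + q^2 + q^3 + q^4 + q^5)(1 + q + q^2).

9

(1 + q + q^2 + q^3 + q^4 + q^5) has coefficients 1,1,1,1,1,1 for degrees 0…5.
(1 + q + q^2 + q^3 + q^4 + q^5) has coefficients 1,1,1,1,1,1,0,0,0,0 for degrees 0…9.
Finally multiplying by (1 + q + q^2), the product of all factors after the first has coefficients 1,2,3,3,3,3,2,1,0,0 for degrees 0…9.
[q^9] = 1·0 + 1·0 + 1·1 + 1·2 + 1·3 + 1·3 = 9.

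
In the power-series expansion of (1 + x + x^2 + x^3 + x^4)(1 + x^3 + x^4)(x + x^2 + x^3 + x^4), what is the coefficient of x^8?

(1 + x + x^2 + x^3 + x^4) has coefficients 1,1,1,1,1 for degrees 0…4.
(1 + x^3 + x^4) has coefficients 1,0,0,1,1,0,0,0,0 for degrees 0…8.
Finally multiplying by (x + x^2 + x^3 + x^4), the product of all factors after the first has coefficients 0,1,1,1,2,2,2,2,1 for degrees 0…8.
[x^8] = 1·1 + 1·2 + 1·2 + 1·2 + 1·2 = 9.

9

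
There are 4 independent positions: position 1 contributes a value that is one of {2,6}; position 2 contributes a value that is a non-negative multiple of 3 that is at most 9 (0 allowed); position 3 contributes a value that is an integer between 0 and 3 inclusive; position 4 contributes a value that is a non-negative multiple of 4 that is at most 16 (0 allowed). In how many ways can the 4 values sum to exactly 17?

The generating function for the choices is (x² + x⁶)·(1 + x³ + x⁶ + x⁹)·(1 + x + x² + x³)·(1 + x⁴ + x⁸ + x¹² + x¹⁶); the count is [x¹⁷].
(x² + x⁶) has coefficients 0,0,1,0,0,0,1 for degrees 0…6.
(1 + x³ + x⁶ + x⁹) has coefficients 1,0,0,1,0,0,1,0,0,1,0,0,0,0,0,0,0,0 for degrees 0…17.
Multiplying by (1 + x + x² + x³) gives running coefficients 1,1,1,2,1,1,2,1,1,2,1,1,1,0,0,0,0,0 for degrees 0…17.
Finally multiplying by (1 + x⁴ + x⁸ + x¹² + x¹⁶), the product of all factors after the first has coefficients 1,1,1,2,2,2,3,3,3,4,4,4,4,4,4,4,4,4 for degrees 0…17.
[x¹⁷] = 1·4 + 1·4 = 8.

8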